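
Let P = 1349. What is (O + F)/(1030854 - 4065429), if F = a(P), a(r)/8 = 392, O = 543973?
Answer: -547109/3034575 ≈ -0.18029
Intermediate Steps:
a(r) = 3136 (a(r) = 8*392 = 3136)
F = 3136
(O + F)/(1030854 - 4065429) = (543973 + 3136)/(1030854 - 4065429) = 547109/(-3034575) = 547109*(-1/3034575) = -547109/3034575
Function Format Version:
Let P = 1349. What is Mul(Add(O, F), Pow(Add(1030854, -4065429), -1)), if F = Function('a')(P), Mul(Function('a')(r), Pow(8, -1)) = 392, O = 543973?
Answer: Rational(-547109, 3034575) ≈ -0.18029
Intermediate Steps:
Function('a')(r) = 3136 (Function('a')(r) = Mul(8, 392) = 3136)
F = 3136
Mul(Add(O, F), Pow(Add(1030854, -4065429), -1)) = Mul(Add(543973, 3136), Pow(Add(1030854, -4065429), -1)) = Mul(547109, Pow(-3034575, -1)) = Mul(547109, Rational(-1, 3034575)) = Rational(-547109, 3034575)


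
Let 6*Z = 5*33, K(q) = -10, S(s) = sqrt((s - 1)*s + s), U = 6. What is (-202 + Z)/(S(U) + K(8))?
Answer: 349/8 ≈ 43.625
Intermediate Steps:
S(s) = sqrt(s + s*(-1 + s)) (S(s) = sqrt((-1 + s)*s + s) = sqrt(s*(-1 + s) + s) = sqrt(s + s*(-1 + s)))
Z = 55/2 (Z = (5*33)/6 = (1/6)*165 = 55/2 ≈ 27.500)
(-202 + Z)/(S(U) + K(8)) = (-202 + 55/2)/(sqrt(6**2) - 10) = -349/(2*(sqrt(36) - 10)) = -349/(2*(6 - 10)) = -349/2/(-4) = -349/2*(-1/4) = 349/8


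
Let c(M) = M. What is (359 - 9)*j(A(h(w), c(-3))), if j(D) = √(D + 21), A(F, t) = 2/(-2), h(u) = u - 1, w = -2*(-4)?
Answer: 700*√5 ≈ 1565.2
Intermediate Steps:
w = 8
h(u) = -1 + u
A(F, t) = -1 (A(F, t) = 2*(-½) = -1)
j(D) = √(21 + D)
(359 - 9)*j(A(h(w), c(-3))) = (359 - 9)*√(21 - 1) = 350*√20 = 350*(2*√5) = 700*√5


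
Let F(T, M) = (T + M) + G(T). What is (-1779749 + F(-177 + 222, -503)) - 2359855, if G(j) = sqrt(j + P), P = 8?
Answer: -4140062 + sqrt(53) ≈ -4.1401e+6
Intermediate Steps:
G(j) = sqrt(8 + j) (G(j) = sqrt(j + 8) = sqrt(8 + j))
F(T, M) = M + T + sqrt(8 + T) (F(T, M) = (T + M) + sqrt(8 + T) = (M + T) + sqrt(8 + T) = M + T + sqrt(8 + T))
(-1779749 + F(-177 + 222, -503)) - 2359855 = (-1779749 + (-503 + (-177 + 222) + sqrt(8 + (-177 + 222)))) - 2359855 = (-1779749 + (-503 + 45 + sqrt(8 + 45))) - 2359855 = (-1779749 + (-503 + 45 + sqrt(53))) - 2359855 = (-1779749 + (-458 + sqrt(53))) - 2359855 = (-1780207 + sqrt(53)) - 2359855 = -4140062 + sqrt(53)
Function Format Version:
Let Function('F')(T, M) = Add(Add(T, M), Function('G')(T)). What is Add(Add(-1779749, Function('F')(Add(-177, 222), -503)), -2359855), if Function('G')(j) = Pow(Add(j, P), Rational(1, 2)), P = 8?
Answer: Add(-4140062, Pow(53, Rational(1, 2))) ≈ -4.1401e+6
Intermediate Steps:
Function('G')(j) = Pow(Add(8, j), Rational(1, 2)) (Function('G')(j) = Pow(Add(j, 8), Rational(1, 2)) = Pow(Add(8, j), Rational(1, 2)))
Function('F')(T, M) = Add(M, T, Pow(Add(8, T), Rational(1, 2))) (Function('F')(T, M) = Add(Add(T, M), Pow(Add(8, T), Rational(1, 2))) = Add(Add(M, T), Pow(Add(8, T), Rational(1, 2))) = Add(M, T, Pow(Add(8, T), Rational(1, 2))))
Add(Add(-1779749, Function('F')(Add(-177, 222), -503)), -2359855) = Add(Add(-1779749, Add(-503, Add(-177, 222), Pow(Add(8, Add(-177, 222)), Rational(1, 2)))), -2359855) = Add(Add(-1779749, Add(-503, 45, Pow(Add(8, 45), Rational(1, 2)))), -2359855) = Add(Add(-1779749, Add(-503, 45, Pow(53, Rational(1, 2)))), -2359855) = Add(Add(-1779749, Add(-458, Pow(53, Rational(1, 2)))), -2359855) = Add(Add(-1780207, Pow(53, Rational(1, 2))), -2359855) = Add(-4140062, Pow(53, Rational(1, 2)))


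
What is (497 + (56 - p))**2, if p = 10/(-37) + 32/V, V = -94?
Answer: 926847127441/3024121 ≈ 3.0649e+5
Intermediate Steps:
p = -1062/1739 (p = 10/(-37) + 32/(-94) = 10*(-1/37) + 32*(-1/94) = -10/37 - 16/47 = -1062/1739 ≈ -0.61070)
(497 + (56 - p))**2 = (497 + (56 - 1*(-1062/1739)))**2 = (497 + (56 + 1062/1739))**2 = (497 + 98446/1739)**2 = (962729/1739)**2 = 926847127441/3024121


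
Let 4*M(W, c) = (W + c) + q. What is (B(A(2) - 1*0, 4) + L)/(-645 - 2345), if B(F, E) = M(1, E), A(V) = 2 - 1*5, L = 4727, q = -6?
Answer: -18907/11960 ≈ -1.5809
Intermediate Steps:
M(W, c) = -3/2 + W/4 + c/4 (M(W, c) = ((W + c) - 6)/4 = (-6 + W + c)/4 = -3/2 + W/4 + c/4)
A(V) = -3 (A(V) = 2 - 5 = -3)
B(F, E) = -5/4 + E/4 (B(F, E) = -3/2 + (¼)*1 + E/4 = -3/2 + ¼ + E/4 = -5/4 + E/4)
(B(A(2) - 1*0, 4) + L)/(-645 - 2345) = ((-5/4 + (¼)*4) + 4727)/(-645 - 2345) = ((-5/4 + 1) + 4727)/(-2990) = (-¼ + 4727)*(-1/2990) = (18907/4)*(-1/2990) = -18907/11960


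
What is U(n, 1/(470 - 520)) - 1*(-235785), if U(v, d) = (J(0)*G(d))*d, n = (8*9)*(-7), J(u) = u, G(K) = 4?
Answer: 235785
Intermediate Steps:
n = -504 (n = 72*(-7) = -504)
U(v, d) = 0 (U(v, d) = (0*4)*d = 0*d = 0)
U(n, 1/(470 - 520)) - 1*(-235785) = 0 - 1*(-235785) = 0 + 235785 = 235785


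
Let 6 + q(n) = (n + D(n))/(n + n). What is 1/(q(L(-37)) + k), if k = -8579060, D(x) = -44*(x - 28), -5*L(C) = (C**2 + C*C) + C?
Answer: -5402/46344236835 ≈ -1.1656e-7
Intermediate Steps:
L(C) = -2*C**2/5 - C/5 (L(C) = -((C**2 + C*C) + C)/5 = -((C**2 + C**2) + C)/5 = -(2*C**2 + C)/5 = -(C + 2*C**2)/5 = -2*C**2/5 - C/5)
D(x) = 1232 - 44*x (D(x) = -44*(-28 + x) = 1232 - 44*x)
q(n) = -6 + (1232 - 43*n)/(2*n) (q(n) = -6 + (n + (1232 - 44*n))/(n + n) = -6 + (1232 - 43*n)/((2*n)) = -6 + (1232 - 43*n)*(1/(2*n)) = -6 + (1232 - 43*n)/(2*n))
1/(q(L(-37)) + k) = 1/((-55/2 + 616/((-1/5*(-37)*(1 + 2*(-37))))) - 8579060) = 1/((-55/2 + 616/((-1/5*(-37)*(1 - 74)))) - 8579060) = 1/((-55/2 + 616/((-1/5*(-37)*(-73)))) - 8579060) = 1/((-55/2 + 616/(-2701/5)) - 8579060) = 1/((-55/2 + 616*(-5/2701)) - 8579060) = 1/((-55/2 - 3080/2701) - 8579060) = 1/(-154715/5402 - 8579060) = 1/(-46344236835/5402) = -5402/46344236835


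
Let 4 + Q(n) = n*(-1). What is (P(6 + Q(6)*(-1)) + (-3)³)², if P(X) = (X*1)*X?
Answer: 52441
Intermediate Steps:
Q(n) = -4 - n (Q(n) = -4 + n*(-1) = -4 - n)
P(X) = X² (P(X) = X*X = X²)
(P(6 + Q(6)*(-1)) + (-3)³)² = ((6 + (-4 - 1*6)*(-1))² + (-3)³)² = ((6 + (-4 - 6)*(-1))² - 27)² = ((6 - 10*(-1))² - 27)² = ((6 + 10)² - 27)² = (16² - 27)² = (256 - 27)² = 229² = 52441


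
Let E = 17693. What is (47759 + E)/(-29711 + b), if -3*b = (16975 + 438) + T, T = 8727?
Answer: -196356/115273 ≈ -1.7034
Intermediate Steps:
b = -26140/3 (b = -((16975 + 438) + 8727)/3 = -(17413 + 8727)/3 = -1/3*26140 = -26140/3 ≈ -8713.3)
(47759 + E)/(-29711 + b) = (47759 + 17693)/(-29711 - 26140/3) = 65452/(-115273/3) = 65452*(-3/115273) = -196356/115273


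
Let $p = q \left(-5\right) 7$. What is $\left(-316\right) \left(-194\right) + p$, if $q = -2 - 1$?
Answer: $61409$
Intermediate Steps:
$q = -3$
$p = 105$ ($p = \left(-3\right) \left(-5\right) 7 = 15 \cdot 7 = 105$)
$\left(-316\right) \left(-194\right) + p = \left(-316\right) \left(-194\right) + 105 = 61304 + 105 = 61409$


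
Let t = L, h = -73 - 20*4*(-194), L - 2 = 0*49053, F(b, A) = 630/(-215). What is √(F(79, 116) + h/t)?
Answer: √57101334/86 ≈ 87.867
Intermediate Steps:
F(b, A) = -126/43 (F(b, A) = 630*(-1/215) = -126/43)
L = 2 (L = 2 + 0*49053 = 2 + 0 = 2)
h = 15447 (h = -73 - 80*(-194) = -73 + 15520 = 15447)
t = 2
√(F(79, 116) + h/t) = √(-126/43 + 15447/2) = √(663969/86) = √57101334/86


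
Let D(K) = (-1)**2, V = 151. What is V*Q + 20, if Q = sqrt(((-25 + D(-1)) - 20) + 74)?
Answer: 20 + 151*sqrt(30) ≈ 847.06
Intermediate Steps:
D(K) = 1
Q = sqrt(30) (Q = sqrt(((-25 + 1) - 20) + 74) = sqrt((-24 - 20) + 74) = sqrt(-44 + 74) = sqrt(30) ≈ 5.4772)
V*Q + 20 = 151*sqrt(30) + 20 = 20 + 151*sqrt(30)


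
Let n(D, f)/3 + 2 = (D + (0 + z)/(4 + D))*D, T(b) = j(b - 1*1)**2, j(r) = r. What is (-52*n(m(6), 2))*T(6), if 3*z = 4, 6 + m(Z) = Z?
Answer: 7800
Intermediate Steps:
m(Z) = -6 + Z
z = 4/3 (z = (1/3)*4 = 4/3 ≈ 1.3333)
T(b) = (-1 + b)**2 (T(b) = (b - 1*1)**2 = (b - 1)**2 = (-1 + b)**2)
n(D, f) = -6 + 3*D*(D + 4/(3*(4 + D))) (n(D, f) = -6 + 3*((D + (0 + 4/3)/(4 + D))*D) = -6 + 3*((D + 4/(3*(4 + D)))*D) = -6 + 3*(D*(D + 4/(3*(4 + D)))) = -6 + 3*D*(D + 4/(3*(4 + D))))
(-52*n(m(6), 2))*T(6) = (-52*(-24 - 2*(-6 + 6) + 3*(-6 + 6)**3 + 12*(-6 + 6)**2)/(4 + (-6 + 6)))*(-1 + 6)**2 = -52*(-24 - 2*0 + 3*0**3 + 12*0**2)/(4 + 0)*5**2 = -52*(-24 + 0 + 3*0 + 12*0)/4*25 = -13*(-24 + 0 + 0 + 0)*25 = -13*(-24)*25 = -52*(-6)*25 = 312*25 = 7800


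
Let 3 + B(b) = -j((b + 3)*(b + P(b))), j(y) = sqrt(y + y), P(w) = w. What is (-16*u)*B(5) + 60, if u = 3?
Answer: 204 + 192*sqrt(10) ≈ 811.16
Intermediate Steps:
j(y) = sqrt(2)*sqrt(y) (j(y) = sqrt(2*y) = sqrt(2)*sqrt(y))
B(b) = -3 - 2*sqrt(b*(3 + b)) (B(b) = -3 - sqrt(2)*sqrt((b + 3)*(b + b)) = -3 - sqrt(2)*sqrt((3 + b)*(2*b)) = -3 - sqrt(2)*sqrt(2*b*(3 + b)) = -3 - sqrt(2)*sqrt(2)*sqrt(b*(3 + b)) = -3 - 2*sqrt(b*(3 + b)))
(-16*u)*B(5) + 60 = (-16*3)*(-3 - 2*sqrt(5)*sqrt(3 + 5)) + 60 = -48*(-3 - 2*2*sqrt(10)) + 60 = -48*(-3 - 4*sqrt(10)) + 60 = (144 + 192*sqrt(10)) + 60 = 204 + 192*sqrt(10)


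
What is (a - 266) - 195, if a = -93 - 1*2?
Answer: -556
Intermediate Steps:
a = -95 (a = -93 - 2 = -95)
(a - 266) - 195 = (-95 - 266) - 195 = -361 - 195 = -556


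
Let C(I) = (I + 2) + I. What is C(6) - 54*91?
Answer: -4900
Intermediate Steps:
C(I) = 2 + 2*I (C(I) = (2 + I) + I = 2 + 2*I)
C(6) - 54*91 = (2 + 2*6) - 54*91 = (2 + 12) - 4914 = 14 - 4914 = -4900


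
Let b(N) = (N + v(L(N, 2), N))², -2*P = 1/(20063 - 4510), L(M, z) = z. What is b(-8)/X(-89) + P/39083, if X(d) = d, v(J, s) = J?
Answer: -43765768817/108198706022 ≈ -0.40449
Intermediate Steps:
P = -1/31106 (P = -1/(2*(20063 - 4510)) = -½/15553 = -½*1/15553 = -1/31106 ≈ -3.2148e-5)
b(N) = (2 + N)² (b(N) = (N + 2)² = (2 + N)²)
b(-8)/X(-89) + P/39083 = (2 - 8)²/(-89) - 1/31106/39083 = (-6)²*(-1/89) - 1/31106*1/39083 = 36*(-1/89) - 1/1215715798 = -36/89 - 1/1215715798 = -43765768817/108198706022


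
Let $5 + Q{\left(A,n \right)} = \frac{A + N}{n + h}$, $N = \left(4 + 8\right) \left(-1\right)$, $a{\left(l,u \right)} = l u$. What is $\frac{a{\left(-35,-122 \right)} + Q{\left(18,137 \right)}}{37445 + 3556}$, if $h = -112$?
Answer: $\frac{106631}{1025025} \approx 0.10403$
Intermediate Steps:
$N = -12$ ($N = 12 \left(-1\right) = -12$)
$Q{\left(A,n \right)} = -5 + \frac{-12 + A}{-112 + n}$ ($Q{\left(A,n \right)} = -5 + \frac{A - 12}{n - 112} = -5 + \frac{-12 + A}{-112 + n}$)
$\frac{a{\left(-35,-122 \right)} + Q{\left(18,137 \right)}}{37445 + 3556} = \frac{\left(-35\right) \left(-122\right) + \frac{548 + 18 - 685}{-112 + 137}}{37445 + 3556} = \frac{4270 + \frac{548 + 18 - 685}{25}}{41001} = \left(4270 + \frac{1}{25} \left(-119\right)\right) \frac{1}{41001} = \left(4270 - \frac{119}{25}\right) \frac{1}{41001} = \frac{106631}{25} \cdot \frac{1}{41001} = \frac{106631}{1025025}$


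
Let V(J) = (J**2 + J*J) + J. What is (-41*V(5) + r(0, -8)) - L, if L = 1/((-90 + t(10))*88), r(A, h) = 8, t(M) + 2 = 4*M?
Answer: -10282271/4576 ≈ -2247.0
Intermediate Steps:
t(M) = -2 + 4*M
V(J) = J + 2*J**2 (V(J) = (J**2 + J**2) + J = 2*J**2 + J = J + 2*J**2)
L = -1/4576 (L = 1/((-90 + (-2 + 4*10))*88) = 1/((-90 + (-2 + 40))*88) = 1/((-90 + 38)*88) = 1/(-52*88) = 1/(-4576) = -1/4576 ≈ -0.00021853)
(-41*V(5) + r(0, -8)) - L = (-205*(1 + 2*5) + 8) - 1*(-1/4576) = (-205*(1 + 10) + 8) + 1/4576 = (-205*11 + 8) + 1/4576 = (-41*55 + 8) + 1/4576 = (-2255 + 8) + 1/4576 = -2247 + 1/4576 = -10282271/4576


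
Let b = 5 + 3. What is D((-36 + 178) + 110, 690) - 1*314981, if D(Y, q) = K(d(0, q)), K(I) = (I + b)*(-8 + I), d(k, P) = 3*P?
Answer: 3969855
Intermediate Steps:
b = 8
K(I) = (-8 + I)*(8 + I) (K(I) = (I + 8)*(-8 + I) = (8 + I)*(-8 + I) = (-8 + I)*(8 + I))
D(Y, q) = -64 + 9*q² (D(Y, q) = -64 + (3*q)² = -64 + 9*q²)
D((-36 + 178) + 110, 690) - 1*314981 = (-64 + 9*690²) - 1*314981 = (-64 + 9*476100) - 314981 = (-64 + 4284900) - 314981 = 4284836 - 314981 = 3969855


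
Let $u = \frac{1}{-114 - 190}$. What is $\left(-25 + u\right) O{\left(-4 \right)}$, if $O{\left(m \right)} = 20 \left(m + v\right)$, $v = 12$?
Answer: $- \frac{76010}{19} \approx -4000.5$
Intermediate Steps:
$O{\left(m \right)} = 240 + 20 m$ ($O{\left(m \right)} = 20 \left(m + 12\right) = 20 \left(12 + m\right) = 240 + 20 m$)
$u = - \frac{1}{304}$ ($u = \frac{1}{-304} = - \frac{1}{304} \approx -0.0032895$)
$\left(-25 + u\right) O{\left(-4 \right)} = \left(-25 - \frac{1}{304}\right) \left(240 + 20 \left(-4\right)\right) = - \frac{7601 \left(240 - 80\right)}{304} = \left(- \frac{7601}{304}\right) 160 = - \frac{76010}{19}$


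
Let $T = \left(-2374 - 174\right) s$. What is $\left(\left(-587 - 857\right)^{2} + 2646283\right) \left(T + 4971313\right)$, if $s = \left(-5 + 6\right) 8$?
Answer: $23424919538251$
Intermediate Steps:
$s = 8$ ($s = 1 \cdot 8 = 8$)
$T = -20384$ ($T = \left(-2374 - 174\right) 8 = \left(-2548\right) 8 = -20384$)
$\left(\left(-587 - 857\right)^{2} + 2646283\right) \left(T + 4971313\right) = \left(\left(-587 - 857\right)^{2} + 2646283\right) \left(-20384 + 4971313\right) = \left(\left(-1444\right)^{2} + 2646283\right) 4950929 = \left(2085136 + 2646283\right) 4950929 = 4731419 \cdot 4950929 = 23424919538251$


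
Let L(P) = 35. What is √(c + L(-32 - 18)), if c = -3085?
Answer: 5*I*√122 ≈ 55.227*I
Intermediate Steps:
√(c + L(-32 - 18)) = √(-3085 + 35) = √(-3050) = 5*I*√122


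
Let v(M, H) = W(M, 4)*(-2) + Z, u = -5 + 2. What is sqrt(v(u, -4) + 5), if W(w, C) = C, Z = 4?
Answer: 1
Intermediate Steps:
u = -3
v(M, H) = -4 (v(M, H) = 4*(-2) + 4 = -8 + 4 = -4)
sqrt(v(u, -4) + 5) = sqrt(-4 + 5) = sqrt(1) = 1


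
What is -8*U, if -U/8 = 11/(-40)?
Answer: -88/5 ≈ -17.600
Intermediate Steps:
U = 11/5 (U = -88/(-40) = -88*(-1)/40 = -8*(-11/40) = 11/5 ≈ 2.2000)
-8*U = -8*11/5 = -88/5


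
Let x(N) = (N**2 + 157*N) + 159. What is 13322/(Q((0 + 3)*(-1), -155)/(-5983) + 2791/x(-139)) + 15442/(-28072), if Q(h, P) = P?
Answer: -21139917670079/1849060532 ≈ -11433.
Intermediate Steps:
x(N) = 159 + N**2 + 157*N
13322/(Q((0 + 3)*(-1), -155)/(-5983) + 2791/x(-139)) + 15442/(-28072) = 13322/(-155/(-5983) + 2791/(159 + (-139)**2 + 157*(-139))) + 15442/(-28072) = 13322/(-155*(-1/5983) + 2791/(159 + 19321 - 21823)) + 15442*(-1/28072) = 13322/(5/193 + 2791/(-2343)) - 7721/14036 = 13322/(5/193 + 2791*(-1/2343)) - 7721/14036 = 13322/(5/193 - 2791/2343) - 7721/14036 = 13322/(-526948/452199) - 7721/14036 = 13322*(-452199/526948) - 7721/14036 = -3012097539/263474 - 7721/14036 = -21139917670079/1849060532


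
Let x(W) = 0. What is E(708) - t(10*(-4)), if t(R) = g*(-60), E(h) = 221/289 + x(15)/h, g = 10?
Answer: 10213/17 ≈ 600.76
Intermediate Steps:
E(h) = 13/17 (E(h) = 221/289 + 0/h = 221*(1/289) + 0 = 13/17 + 0 = 13/17)
t(R) = -600 (t(R) = 10*(-60) = -600)
E(708) - t(10*(-4)) = 13/17 - 1*(-600) = 13/17 + 600 = 10213/17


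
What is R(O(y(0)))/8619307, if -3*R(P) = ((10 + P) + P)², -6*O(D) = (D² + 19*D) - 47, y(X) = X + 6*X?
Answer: -5929/232721289 ≈ -2.5477e-5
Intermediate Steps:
y(X) = 7*X
O(D) = 47/6 - 19*D/6 - D²/6 (O(D) = -((D² + 19*D) - 47)/6 = -(-47 + D² + 19*D)/6 = 47/6 - 19*D/6 - D²/6)
R(P) = -(10 + 2*P)²/3 (R(P) = -((10 + P) + P)²/3 = -(10 + 2*P)²/3)
R(O(y(0)))/8619307 = -4*(5 + (47/6 - 133*0/6 - (7*0)²/6))²/3/8619307 = -4*(5 + (47/6 - 19/6*0 - ⅙*0²))²/3*(1/8619307) = -4*(5 + (47/6 + 0 - ⅙*0))²/3*(1/8619307) = -4*(5 + (47/6 + 0 + 0))²/3*(1/8619307) = -4*(5 + 47/6)²/3*(1/8619307) = -4*(77/6)²/3*(1/8619307) = -4/3*5929/36*(1/8619307) = -5929/27*1/8619307 = -5929/232721289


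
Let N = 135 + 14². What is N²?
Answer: 109561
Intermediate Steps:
N = 331 (N = 135 + 196 = 331)
N² = 331² = 109561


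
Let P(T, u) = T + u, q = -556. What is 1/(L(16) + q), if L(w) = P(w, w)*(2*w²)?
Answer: 1/15828 ≈ 6.3179e-5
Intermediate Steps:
L(w) = 4*w³ (L(w) = (w + w)*(2*w²) = (2*w)*(2*w²) = 4*w³)
1/(L(16) + q) = 1/(4*16³ - 556) = 1/(4*4096 - 556) = 1/(16384 - 556) = 1/15828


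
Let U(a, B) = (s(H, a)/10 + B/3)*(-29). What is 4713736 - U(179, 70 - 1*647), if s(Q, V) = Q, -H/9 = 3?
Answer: 141242401/30 ≈ 4.7081e+6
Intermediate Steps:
H = -27 (H = -9*3 = -27)
U(a, B) = 783/10 - 29*B/3 (U(a, B) = (-27/10 + B/3)*(-29) = 783/10 - 29*B/3)
4713736 - U(179, 70 - 1*647) = 4713736 - (783/10 - 29*(70 - 1*647)/3) = 4713736 - (783/10 - 29*(70 - 647)/3) = 4713736 - (783/10 - 29/3*(-577)) = 4713736 - (783/10 + 16733/3) = 4713736 - 1*169679/30 = 4713736 - 169679/30 = 141242401/30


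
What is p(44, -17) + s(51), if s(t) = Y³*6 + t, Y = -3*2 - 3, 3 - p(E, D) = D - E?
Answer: -4259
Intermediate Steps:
p(E, D) = 3 + E - D (p(E, D) = 3 - (D - E) = 3 + (E - D) = 3 + E - D)
Y = -9 (Y = -6 - 3 = -9)
s(t) = -4374 + t (s(t) = (-9)³*6 + t = -729*6 + t = -4374 + t)
p(44, -17) + s(51) = (3 + 44 - 1*(-17)) + (-4374 + 51) = (3 + 44 + 17) - 4323 = 64 - 4323 = -4259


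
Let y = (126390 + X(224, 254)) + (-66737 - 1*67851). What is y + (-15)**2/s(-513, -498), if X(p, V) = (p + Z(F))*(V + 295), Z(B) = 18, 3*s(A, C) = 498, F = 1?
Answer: 20693785/166 ≈ 1.2466e+5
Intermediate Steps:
s(A, C) = 166 (s(A, C) = (1/3)*498 = 166)
X(p, V) = (18 + p)*(295 + V) (X(p, V) = (p + 18)*(V + 295) = (18 + p)*(295 + V))
y = 124660 (y = (126390 + (5310 + 18*254 + 295*224 + 254*224)) + (-66737 - 1*67851) = (126390 + (5310 + 4572 + 66080 + 56896)) + (-66737 - 67851) = (126390 + 132858) - 134588 = 259248 - 134588 = 124660)
y + (-15)**2/s(-513, -498) = 124660 + (-15)**2/166 = 124660 + 225*(1/166) = 124660 + 225/166 = 20693785/166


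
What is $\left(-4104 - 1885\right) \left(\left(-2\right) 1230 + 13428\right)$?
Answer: $-65687352$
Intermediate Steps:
$\left(-4104 - 1885\right) \left(\left(-2\right) 1230 + 13428\right) = - 5989 \left(-2460 + 13428\right) = \left(-5989\right) 10968 = -65687352$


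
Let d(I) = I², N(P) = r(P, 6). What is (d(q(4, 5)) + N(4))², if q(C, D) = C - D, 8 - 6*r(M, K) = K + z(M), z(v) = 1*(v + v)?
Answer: 0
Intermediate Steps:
z(v) = 2*v (z(v) = 1*(2*v) = 2*v)
r(M, K) = 4/3 - M/3 - K/6 (r(M, K) = 4/3 - (K + 2*M)/6 = 4/3 + (-M/3 - K/6) = 4/3 - M/3 - K/6)
N(P) = ⅓ - P/3 (N(P) = 4/3 - P/3 - ⅙*6 = 4/3 - P/3 - 1 = ⅓ - P/3)
(d(q(4, 5)) + N(4))² = ((4 - 1*5)² + (⅓ - ⅓*4))² = ((4 - 5)² + (⅓ - 4/3))² = ((-1)² - 1)² = (1 - 1)² = 0² = 0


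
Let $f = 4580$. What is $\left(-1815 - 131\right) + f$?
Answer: $2634$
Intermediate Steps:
$\left(-1815 - 131\right) + f = \left(-1815 - 131\right) + 4580 = -1946 + 4580 = 2634$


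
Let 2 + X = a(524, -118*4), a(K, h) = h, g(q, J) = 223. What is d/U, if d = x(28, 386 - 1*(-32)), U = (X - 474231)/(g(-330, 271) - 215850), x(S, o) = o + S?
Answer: 96169642/474705 ≈ 202.59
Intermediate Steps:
X = -474 (X = -2 - 118*4 = -2 - 472 = -474)
x(S, o) = S + o
U = 474705/215627 (U = (-474 - 474231)/(223 - 215850) = -474705/(-215627) = -474705*(-1/215627) = 474705/215627 ≈ 2.2015)
d = 446 (d = 28 + (386 - 1*(-32)) = 28 + (386 + 32) = 28 + 418 = 446)
d/U = 446/(474705/215627) = 446*(215627/474705) = 96169642/474705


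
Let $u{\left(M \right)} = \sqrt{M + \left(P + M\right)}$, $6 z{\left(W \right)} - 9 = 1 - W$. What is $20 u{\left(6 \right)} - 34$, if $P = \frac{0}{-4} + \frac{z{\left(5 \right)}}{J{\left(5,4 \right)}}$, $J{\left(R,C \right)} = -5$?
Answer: $-34 + \frac{10 \sqrt{426}}{3} \approx 34.799$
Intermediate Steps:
$z{\left(W \right)} = \frac{5}{3} - \frac{W}{6}$ ($z{\left(W \right)} = \frac{3}{2} + \frac{1 - W}{6} = \frac{3}{2} - \left(- \frac{1}{6} + \frac{W}{6}\right) = \frac{5}{3} - \frac{W}{6}$)
$P = - \frac{1}{6}$ ($P = \frac{0}{-4} + \frac{\frac{5}{3} - \frac{5}{6}}{-5} = 0 \left(- \frac{1}{4}\right) + \left(\frac{5}{3} - \frac{5}{6}\right) \left(- \frac{1}{5}\right) = 0 + \frac{5}{6} \left(- \frac{1}{5}\right) = 0 - \frac{1}{6} = - \frac{1}{6} \approx -0.16667$)
$u{\left(M \right)} = \sqrt{- \frac{1}{6} + 2 M}$ ($u{\left(M \right)} = \sqrt{M + \left(- \frac{1}{6} + M\right)} = \sqrt{- \frac{1}{6} + 2 M}$)
$20 u{\left(6 \right)} - 34 = 20 \frac{\sqrt{-6 + 72 \cdot 6}}{6} - 34 = 20 \frac{\sqrt{-6 + 432}}{6} - 34 = 20 \frac{\sqrt{426}}{6} - 34 = \frac{10 \sqrt{426}}{3} - 34 = -34 + \frac{10 \sqrt{426}}{3}$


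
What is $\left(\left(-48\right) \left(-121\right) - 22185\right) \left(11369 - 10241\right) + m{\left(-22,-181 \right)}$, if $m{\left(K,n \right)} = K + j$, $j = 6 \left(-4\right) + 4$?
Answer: $-18473298$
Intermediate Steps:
$j = -20$ ($j = -24 + 4 = -20$)
$m{\left(K,n \right)} = -20 + K$ ($m{\left(K,n \right)} = K - 20 = -20 + K$)
$\left(\left(-48\right) \left(-121\right) - 22185\right) \left(11369 - 10241\right) + m{\left(-22,-181 \right)} = \left(\left(-48\right) \left(-121\right) - 22185\right) \left(11369 - 10241\right) - 42 = \left(5808 - 22185\right) 1128 - 42 = \left(-16377\right) 1128 - 42 = -18473256 - 42 = -18473298$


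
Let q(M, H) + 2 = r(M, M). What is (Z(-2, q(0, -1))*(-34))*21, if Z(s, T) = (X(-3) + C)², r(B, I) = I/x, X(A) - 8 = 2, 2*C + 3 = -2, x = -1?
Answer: -80325/2 ≈ -40163.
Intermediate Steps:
C = -5/2 (C = -3/2 + (½)*(-2) = -3/2 - 1 = -5/2 ≈ -2.5000)
X(A) = 10 (X(A) = 8 + 2 = 10)
r(B, I) = -I (r(B, I) = I/(-1) = I*(-1) = -I)
q(M, H) = -2 - M
Z(s, T) = 225/4 (Z(s, T) = (10 - 5/2)² = (15/2)² = 225/4)
(Z(-2, q(0, -1))*(-34))*21 = ((225/4)*(-34))*21 = -3825/2*21 = -80325/2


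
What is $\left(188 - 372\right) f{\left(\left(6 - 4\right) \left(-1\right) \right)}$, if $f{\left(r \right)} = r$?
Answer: $368$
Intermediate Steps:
$\left(188 - 372\right) f{\left(\left(6 - 4\right) \left(-1\right) \right)} = \left(188 - 372\right) \left(6 - 4\right) \left(-1\right) = - 184 \cdot 2 \left(-1\right) = \left(-184\right) \left(-2\right) = 368$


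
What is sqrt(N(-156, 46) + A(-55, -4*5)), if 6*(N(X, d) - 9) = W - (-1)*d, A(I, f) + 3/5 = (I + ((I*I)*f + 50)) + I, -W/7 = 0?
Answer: I*sqrt(13622385)/15 ≈ 246.06*I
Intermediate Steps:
W = 0 (W = -7*0 = 0)
A(I, f) = 247/5 + 2*I + f*I**2 (A(I, f) = -3/5 + ((I + ((I*I)*f + 50)) + I) = -3/5 + ((I + (I**2*f + 50)) + I) = -3/5 + ((I + (f*I**2 + 50)) + I) = -3/5 + ((I + (50 + f*I**2)) + I) = -3/5 + ((50 + I + f*I**2) + I) = -3/5 + (50 + 2*I + f*I**2) = 247/5 + 2*I + f*I**2)
N(X, d) = 9 + d/6 (N(X, d) = 9 + (0 - (-1)*d)/6 = 9 + (0 + d)/6 = 9 + d/6)
sqrt(N(-156, 46) + A(-55, -4*5)) = sqrt((9 + (1/6)*46) + (247/5 + 2*(-55) - 4*5*(-55)**2)) = sqrt((9 + 23/3) + (247/5 - 110 - 20*3025)) = sqrt(50/3 + (247/5 - 110 - 60500)) = sqrt(50/3 - 302803/5) = sqrt(-908159/15) = I*sqrt(13622385)/15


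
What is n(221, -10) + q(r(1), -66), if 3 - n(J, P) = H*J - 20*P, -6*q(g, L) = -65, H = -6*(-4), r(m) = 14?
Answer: -32941/6 ≈ -5490.2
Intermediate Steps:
H = 24
q(g, L) = 65/6 (q(g, L) = -⅙*(-65) = 65/6)
n(J, P) = 3 - 24*J + 20*P (n(J, P) = 3 - (24*J - 20*P) = 3 - (-20*P + 24*J) = 3 + (-24*J + 20*P) = 3 - 24*J + 20*P)
n(221, -10) + q(r(1), -66) = (3 - 24*221 + 20*(-10)) + 65/6 = (3 - 5304 - 200) + 65/6 = -5501 + 65/6 = -32941/6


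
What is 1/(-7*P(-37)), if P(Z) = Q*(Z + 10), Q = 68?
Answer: 1/12852 ≈ 7.7809e-5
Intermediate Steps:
P(Z) = 680 + 68*Z (P(Z) = 68*(Z + 10) = 68*(10 + Z) = 680 + 68*Z)
1/(-7*P(-37)) = 1/(-7*(680 + 68*(-37))) = 1/(-7*(680 - 2516)) = 1/(-7*(-1836)) = 1/12852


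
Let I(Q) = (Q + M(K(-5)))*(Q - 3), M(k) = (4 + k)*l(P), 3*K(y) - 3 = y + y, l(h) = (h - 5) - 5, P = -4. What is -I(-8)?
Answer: -1034/3 ≈ -344.67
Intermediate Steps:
l(h) = -10 + h (l(h) = (-5 + h) - 5 = -10 + h)
K(y) = 1 + 2*y/3 (K(y) = 1 + (y + y)/3 = 1 + (2*y)/3 = 1 + 2*y/3)
M(k) = -56 - 14*k (M(k) = (4 + k)*(-10 - 4) = (4 + k)*(-14) = -56 - 14*k)
I(Q) = (-3 + Q)*(-70/3 + Q) (I(Q) = (Q + (-56 - 14*(1 + (⅔)*(-5))))*(Q - 3) = (Q + (-56 - 14*(1 - 10/3)))*(-3 + Q) = (Q + (-56 - 14*(-7/3)))*(-3 + Q) = (Q + (-56 + 98/3))*(-3 + Q) = (Q - 70/3)*(-3 + Q) = (-70/3 + Q)*(-3 + Q) = (-3 + Q)*(-70/3 + Q))
-I(-8) = -(70 + (-8)² - 79/3*(-8)) = -(70 + 64 + 632/3) = -1*1034/3 = -1034/3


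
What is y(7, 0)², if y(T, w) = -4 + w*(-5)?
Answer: 16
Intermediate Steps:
y(T, w) = -4 - 5*w
y(7, 0)² = (-4 - 5*0)² = (-4 + 0)² = (-4)² = 16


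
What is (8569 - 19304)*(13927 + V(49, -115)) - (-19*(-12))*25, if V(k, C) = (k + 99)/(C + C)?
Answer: -3438618157/23 ≈ -1.4951e+8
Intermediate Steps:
V(k, C) = (99 + k)/(2*C) (V(k, C) = (99 + k)/((2*C)) = (99 + k)*(1/(2*C)) = (99 + k)/(2*C))
(8569 - 19304)*(13927 + V(49, -115)) - (-19*(-12))*25 = (8569 - 19304)*(13927 + (½)*(99 + 49)/(-115)) - (-19*(-12))*25 = -10735*(13927 + (½)*(-1/115)*148) - 228*25 = -10735*(13927 - 74/115) - 1*5700 = -10735*1601531/115 - 5700 = -3438487057/23 - 5700 = -3438618157/23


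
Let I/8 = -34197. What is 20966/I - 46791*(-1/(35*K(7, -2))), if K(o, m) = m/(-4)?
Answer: 12800527711/4787580 ≈ 2673.7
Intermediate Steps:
K(o, m) = -m/4 (K(o, m) = m*(-¼) = -m/4)
I = -273576 (I = 8*(-34197) = -273576)
20966/I - 46791*(-1/(35*K(7, -2))) = 20966/(-273576) - 46791/(-¼*(-2)*(-35)) = 20966*(-1/273576) - 46791/((½)*(-35)) = -10483/136788 - 46791/(-35/2) = -10483/136788 - 46791*(-2/35) = -10483/136788 + 93582/35 = 12800527711/4787580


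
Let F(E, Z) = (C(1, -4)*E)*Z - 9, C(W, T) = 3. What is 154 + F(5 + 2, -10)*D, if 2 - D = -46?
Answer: -10358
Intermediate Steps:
F(E, Z) = -9 + 3*E*Z (F(E, Z) = (3*E)*Z - 9 = 3*E*Z - 9 = -9 + 3*E*Z)
D = 48 (D = 2 - 1*(-46) = 2 + 46 = 48)
154 + F(5 + 2, -10)*D = 154 + (-9 + 3*(5 + 2)*(-10))*48 = 154 + (-9 + 3*7*(-10))*48 = 154 + (-9 - 210)*48 = 154 - 219*48 = 154 - 10512 = -10358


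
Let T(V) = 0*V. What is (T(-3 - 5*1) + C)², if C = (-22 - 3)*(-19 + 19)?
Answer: 0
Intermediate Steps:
C = 0 (C = -25*0 = 0)
T(V) = 0
(T(-3 - 5*1) + C)² = (0 + 0)² = 0² = 0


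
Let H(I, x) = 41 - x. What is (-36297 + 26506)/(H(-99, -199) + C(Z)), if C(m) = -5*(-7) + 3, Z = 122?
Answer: -9791/278 ≈ -35.219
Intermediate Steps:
C(m) = 38 (C(m) = 35 + 3 = 38)
(-36297 + 26506)/(H(-99, -199) + C(Z)) = (-36297 + 26506)/((41 - 1*(-199)) + 38) = -9791/((41 + 199) + 38) = -9791/(240 + 38) = -9791/278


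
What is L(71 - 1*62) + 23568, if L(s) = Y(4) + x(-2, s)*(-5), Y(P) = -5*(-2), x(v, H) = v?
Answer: 23588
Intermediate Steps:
Y(P) = 10
L(s) = 20 (L(s) = 10 - 2*(-5) = 10 + 10 = 20)
L(71 - 1*62) + 23568 = 20 + 23568 = 23588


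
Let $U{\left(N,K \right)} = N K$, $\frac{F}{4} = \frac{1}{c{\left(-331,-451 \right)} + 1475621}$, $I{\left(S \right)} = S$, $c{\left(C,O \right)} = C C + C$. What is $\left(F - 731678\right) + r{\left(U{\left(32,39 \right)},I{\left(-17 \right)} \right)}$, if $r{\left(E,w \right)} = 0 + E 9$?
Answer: $- \frac{1141799563542}{1584851} \approx -7.2045 \cdot 10^{5}$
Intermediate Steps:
$c{\left(C,O \right)} = C + C^{2}$ ($c{\left(C,O \right)} = C^{2} + C = C + C^{2}$)
$F = \frac{4}{1584851}$ ($F = \frac{4}{- 331 \left(1 - 331\right) + 1475621} = \frac{4}{\left(-331\right) \left(-330\right) + 1475621} = \frac{4}{109230 + 1475621} = \frac{4}{1584851} \approx 2.5239 \cdot 10^{-6}$)
$U{\left(N,K \right)} = K N$
$r{\left(E,w \right)} = 9 E$ ($r{\left(E,w \right)} = 0 + 9 E = 9 E$)
$\left(F - 731678\right) + r{\left(U{\left(32,39 \right)},I{\left(-17 \right)} \right)} = \left(\frac{4}{1584851} - 731678\right) + 9 \cdot 39 \cdot 32 = - \frac{1159600609974}{1584851} + 9 \cdot 1248 = - \frac{1159600609974}{1584851} + 11232 = - \frac{1141799563542}{1584851}$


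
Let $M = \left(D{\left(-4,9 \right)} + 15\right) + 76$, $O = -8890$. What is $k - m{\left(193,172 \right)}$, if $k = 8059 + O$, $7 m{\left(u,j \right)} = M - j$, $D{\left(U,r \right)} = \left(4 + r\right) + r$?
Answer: $- \frac{5758}{7} \approx -822.57$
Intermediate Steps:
$D{\left(U,r \right)} = 4 + 2 r$
$M = 113$ ($M = \left(\left(4 + 2 \cdot 9\right) + 15\right) + 76 = \left(\left(4 + 18\right) + 15\right) + 76 = \left(22 + 15\right) + 76 = 37 + 76 = 113$)
$m{\left(u,j \right)} = \frac{113}{7} - \frac{j}{7}$ ($m{\left(u,j \right)} = \frac{113 - j}{7} = \frac{113}{7} - \frac{j}{7}$)
$k = -831$ ($k = 8059 - 8890 = -831$)
$k - m{\left(193,172 \right)} = -831 - \left(\frac{113}{7} - \frac{172}{7}\right) = -831 - - \frac{59}{7} = -831 + \frac{59}{7} = - \frac{5758}{7}$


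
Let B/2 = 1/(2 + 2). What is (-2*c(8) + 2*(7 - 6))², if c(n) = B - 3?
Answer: 49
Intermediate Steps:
B = ½ (B = 2/(2 + 2) = 2/4 = 2*(¼) = ½ ≈ 0.50000)
c(n) = -5/2 (c(n) = ½ - 3 = -5/2)
(-2*c(8) + 2*(7 - 6))² = (-2*(-5/2) + 2*(7 - 6))² = (5 + 2*1)² = (5 + 2)² = 7² = 49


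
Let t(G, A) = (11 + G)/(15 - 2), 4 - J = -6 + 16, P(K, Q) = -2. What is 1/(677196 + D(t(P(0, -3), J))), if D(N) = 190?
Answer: 1/677386 ≈ 1.4763e-6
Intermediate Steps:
J = -6 (J = 4 - (-6 + 16) = 4 - 1*10 = 4 - 10 = -6)
t(G, A) = 11/13 + G/13 (t(G, A) = (11 + G)/13 = (11 + G)*(1/13) = 11/13 + G/13)
1/(677196 + D(t(P(0, -3), J))) = 1/(677196 + 190) = 1/677386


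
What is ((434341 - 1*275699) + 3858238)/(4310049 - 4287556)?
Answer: 4016880/22493 ≈ 178.58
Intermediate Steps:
((434341 - 1*275699) + 3858238)/(4310049 - 4287556) = ((434341 - 275699) + 3858238)/22493 = (158642 + 3858238)*(1/22493) = 4016880*(1/22493) = 4016880/22493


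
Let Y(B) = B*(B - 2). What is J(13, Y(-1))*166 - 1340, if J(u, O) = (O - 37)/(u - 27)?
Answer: -6558/7 ≈ -936.86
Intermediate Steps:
Y(B) = B*(-2 + B)
J(u, O) = (-37 + O)/(-27 + u)
J(13, Y(-1))*166 - 1340 = ((-37 - (-2 - 1))/(-27 + 13))*166 - 1340 = ((-37 - 1*(-3))/(-14))*166 - 1340 = -(-37 + 3)/14*166 - 1340 = -1/14*(-34)*166 - 1340 = (17/7)*166 - 1340 = 2822/7 - 1340 = -6558/7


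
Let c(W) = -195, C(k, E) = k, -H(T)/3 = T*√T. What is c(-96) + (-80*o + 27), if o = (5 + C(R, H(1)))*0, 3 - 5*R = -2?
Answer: -168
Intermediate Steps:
R = 1 (R = ⅗ - ⅕*(-2) = ⅗ + ⅖ = 1)
H(T) = -3*T^(3/2) (H(T) = -3*T*√T = -3*T^(3/2))
o = 0 (o = (5 + 1)*0 = 6*0 = 0)
c(-96) + (-80*o + 27) = -195 + (-80*0 + 27) = -195 + (0 + 27) = -195 + 27 = -168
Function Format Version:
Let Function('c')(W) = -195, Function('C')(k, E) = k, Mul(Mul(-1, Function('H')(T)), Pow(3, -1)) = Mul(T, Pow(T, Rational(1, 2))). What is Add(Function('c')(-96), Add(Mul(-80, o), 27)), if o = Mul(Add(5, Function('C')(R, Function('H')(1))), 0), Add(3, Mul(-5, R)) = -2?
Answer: -168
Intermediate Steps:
R = 1 (R = Add(Rational(3, 5), Mul(Rational(-1, 5), -2)) = Add(Rational(3, 5), Rational(2, 5)) = 1)
Function('H')(T) = Mul(-3, Pow(T, Rational(3, 2))) (Function('H')(T) = Mul(-3, Mul(T, Pow(T, Rational(1, 2)))) = Mul(-3, Pow(T, Rational(3, 2))))
o = 0 (o = Mul(Add(5, 1), 0) = Mul(6, 0) = 0)
Add(Function('c')(-96), Add(Mul(-80, o), 27)) = Add(-195, Add(Mul(-80, 0), 27)) = Add(-195, Add(0, 27)) = Add(-195, 27) = -168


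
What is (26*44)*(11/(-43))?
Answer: -12584/43 ≈ -292.65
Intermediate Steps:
(26*44)*(11/(-43)) = 1144*(11*(-1/43)) = 1144*(-11/43) = -12584/43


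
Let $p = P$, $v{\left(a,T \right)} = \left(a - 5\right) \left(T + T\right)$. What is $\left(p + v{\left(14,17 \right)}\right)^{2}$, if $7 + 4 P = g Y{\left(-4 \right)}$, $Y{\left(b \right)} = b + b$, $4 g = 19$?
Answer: $\frac{1390041}{16} \approx 86878.0$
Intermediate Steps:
$g = \frac{19}{4}$ ($g = \frac{1}{4} \cdot 19 = \frac{19}{4} \approx 4.75$)
$Y{\left(b \right)} = 2 b$
$v{\left(a,T \right)} = 2 T \left(-5 + a\right)$ ($v{\left(a,T \right)} = \left(-5 + a\right) 2 T = 2 T \left(-5 + a\right)$)
$P = - \frac{45}{4}$ ($P = - \frac{7}{4} + \frac{\frac{19}{4} \cdot 2 \left(-4\right)}{4} = - \frac{7}{4} + \frac{\frac{19}{4} \left(-8\right)}{4} = - \frac{7}{4} + \frac{1}{4} \left(-38\right) = - \frac{7}{4} - \frac{19}{2} = - \frac{45}{4} \approx -11.25$)
$p = - \frac{45}{4} \approx -11.25$
$\left(p + v{\left(14,17 \right)}\right)^{2} = \left(- \frac{45}{4} + 2 \cdot 17 \left(-5 + 14\right)\right)^{2} = \left(- \frac{45}{4} + 2 \cdot 17 \cdot 9\right)^{2} = \left(- \frac{45}{4} + 306\right)^{2} = \left(\frac{1179}{4}\right)^{2} = \frac{1390041}{16}$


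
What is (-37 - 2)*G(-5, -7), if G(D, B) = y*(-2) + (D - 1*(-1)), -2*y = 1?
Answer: 117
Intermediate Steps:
y = -½ (y = -½*1 = -½ ≈ -0.50000)
G(D, B) = 2 + D (G(D, B) = -½*(-2) + (D - 1*(-1)) = 1 + (D + 1) = 1 + (1 + D) = 2 + D)
(-37 - 2)*G(-5, -7) = (-37 - 2)*(2 - 5) = -39*(-3) = 117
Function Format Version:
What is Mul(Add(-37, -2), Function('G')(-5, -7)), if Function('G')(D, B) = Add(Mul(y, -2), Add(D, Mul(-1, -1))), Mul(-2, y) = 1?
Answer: 117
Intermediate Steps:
y = Rational(-1, 2) (y = Mul(Rational(-1, 2), 1) = Rational(-1, 2) ≈ -0.50000)
Function('G')(D, B) = Add(2, D) (Function('G')(D, B) = Add(Mul(Rational(-1, 2), -2), Add(D, Mul(-1, -1))) = Add(1, Add(D, 1)) = Add(1, Add(1, D)) = Add(2, D))
Mul(Add(-37, -2), Function('G')(-5, -7)) = Mul(Add(-37, -2), Add(2, -5)) = Mul(-39, -3) = 117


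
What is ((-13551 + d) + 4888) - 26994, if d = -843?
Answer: -36500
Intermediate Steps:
((-13551 + d) + 4888) - 26994 = ((-13551 - 843) + 4888) - 26994 = (-14394 + 4888) - 26994 = -9506 - 26994 = -36500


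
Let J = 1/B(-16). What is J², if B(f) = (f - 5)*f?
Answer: 1/112896 ≈ 8.8577e-6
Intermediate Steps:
B(f) = f*(-5 + f) (B(f) = (-5 + f)*f = f*(-5 + f))
J = 1/336 (J = 1/(-16*(-5 - 16)) = 1/(-16*(-21)) = 1/336 ≈ 0.0029762)
J² = (1/336)² = 1/112896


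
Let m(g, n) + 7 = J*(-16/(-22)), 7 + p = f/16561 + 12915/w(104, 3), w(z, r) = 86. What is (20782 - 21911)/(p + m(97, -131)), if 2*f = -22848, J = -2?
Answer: -17687711074/2099809541 ≈ -8.4235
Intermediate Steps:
f = -11424 (f = (½)*(-22848) = -11424)
p = 202933129/1424246 (p = -7 + (-11424/16561 + 12915/86) = -7 + 212902851/1424246 = 202933129/1424246 ≈ 142.48)
m(g, n) = -93/11 (m(g, n) = -7 - (-32)/(-22) = -7 - (-32)*(-1)/22 = -7 - 2*8/11 = -7 - 16/11 = -93/11)
(20782 - 21911)/(p + m(97, -131)) = (20782 - 21911)/(202933129/1424246 - 93/11) = -1129/2099809541/15666706 = -1129*15666706/2099809541 = -17687711074/2099809541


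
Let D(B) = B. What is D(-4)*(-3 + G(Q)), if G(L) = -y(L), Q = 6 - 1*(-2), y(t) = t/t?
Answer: 16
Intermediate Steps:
y(t) = 1
Q = 8 (Q = 6 + 2 = 8)
G(L) = -1 (G(L) = -1*1 = -1)
D(-4)*(-3 + G(Q)) = -4*(-3 - 1) = -4*(-4) = 16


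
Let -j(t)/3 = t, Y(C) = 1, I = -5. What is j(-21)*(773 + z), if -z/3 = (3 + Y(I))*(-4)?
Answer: 51723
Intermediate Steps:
j(t) = -3*t
z = 48 (z = -3*(3 + 1)*(-4) = -12*(-4) = -3*(-16) = 48)
j(-21)*(773 + z) = (-3*(-21))*(773 + 48) = 63*821 = 51723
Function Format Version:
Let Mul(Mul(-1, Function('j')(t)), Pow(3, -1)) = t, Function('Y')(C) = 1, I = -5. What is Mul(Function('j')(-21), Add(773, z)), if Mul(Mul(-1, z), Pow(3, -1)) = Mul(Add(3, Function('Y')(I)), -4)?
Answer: 51723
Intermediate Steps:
Function('j')(t) = Mul(-3, t)
z = 48 (z = Mul(-3, Mul(Add(3, 1), -4)) = Mul(-3, Mul(4, -4)) = Mul(-3, -16) = 48)
Mul(Function('j')(-21), Add(773, z)) = Mul(Mul(-3, -21), Add(773, 48)) = Mul(63, 821) = 51723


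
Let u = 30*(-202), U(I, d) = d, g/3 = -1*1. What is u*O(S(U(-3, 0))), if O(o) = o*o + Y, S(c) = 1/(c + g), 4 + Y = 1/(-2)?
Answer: 79790/3 ≈ 26597.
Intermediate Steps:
g = -3 (g = 3*(-1*1) = 3*(-1) = -3)
Y = -9/2 (Y = -4 + 1/(-2) = -4 - ½ = -9/2 ≈ -4.5000)
S(c) = 1/(-3 + c) (S(c) = 1/(c - 3) = 1/(-3 + c))
O(o) = -9/2 + o² (O(o) = o*o - 9/2 = o² - 9/2 = -9/2 + o²)
u = -6060
u*O(S(U(-3, 0))) = -6060*(-9/2 + (1/(-3 + 0))²) = -6060*(-9/2 + (1/(-3))²) = -6060*(-9/2 + (-⅓)²) = -6060*(-9/2 + ⅑) = -6060*(-79/18) = 79790/3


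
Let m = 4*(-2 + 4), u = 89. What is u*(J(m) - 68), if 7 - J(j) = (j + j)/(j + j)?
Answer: -5518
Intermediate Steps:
m = 8 (m = 4*2 = 8)
J(j) = 6 (J(j) = 7 - (j + j)/(j + j) = 7 - 2*j/(2*j) = 7 - 2*j*1/(2*j) = 7 - 1*1 = 7 - 1 = 6)
u*(J(m) - 68) = 89*(6 - 68) = 89*(-62) = -5518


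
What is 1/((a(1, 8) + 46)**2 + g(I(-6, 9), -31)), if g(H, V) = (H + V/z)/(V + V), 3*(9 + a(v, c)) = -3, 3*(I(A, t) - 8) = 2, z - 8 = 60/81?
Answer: 43896/56885591 ≈ 0.00077165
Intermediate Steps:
z = 236/27 (z = 8 + 60/81 = 8 + 60*(1/81) = 8 + 20/27 = 236/27 ≈ 8.7407)
I(A, t) = 26/3 (I(A, t) = 8 + (1/3)*2 = 8 + 2/3 = 26/3)
a(v, c) = -10 (a(v, c) = -9 + (1/3)*(-3) = -9 - 1 = -10)
g(H, V) = (H + 27*V/236)/(2*V) (g(H, V) = (H + V/(236/27))/(V + V) = (H + V*(27/236))/((2*V)) = (H + 27*V/236)*(1/(2*V)) = (H + 27*V/236)/(2*V))
1/((a(1, 8) + 46)**2 + g(I(-6, 9), -31)) = 1/((-10 + 46)**2 + (27/472 + (1/2)*(26/3)/(-31))) = 1/(36**2 + (27/472 + (1/2)*(26/3)*(-1/31))) = 1/(1296 + (27/472 - 13/93)) = 1/(1296 - 3625/43896) = 1/(56885591/43896) = 43896/56885591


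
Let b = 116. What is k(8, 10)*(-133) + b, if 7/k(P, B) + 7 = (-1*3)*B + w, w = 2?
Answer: 713/5 ≈ 142.60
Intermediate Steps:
k(P, B) = 7/(-5 - 3*B) (k(P, B) = 7/(-7 + ((-1*3)*B + 2)) = 7/(-7 + (-3*B + 2)) = 7/(-7 + (2 - 3*B)) = 7/(-5 - 3*B))
k(8, 10)*(-133) + b = -7/(5 + 3*10)*(-133) + 116 = -7/(5 + 30)*(-133) + 116 = -7/35*(-133) + 116 = -7*1/35*(-133) + 116 = -1/5*(-133) + 116 = 133/5 + 116 = 713/5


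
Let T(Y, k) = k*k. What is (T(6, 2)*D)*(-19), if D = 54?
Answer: -4104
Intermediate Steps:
T(Y, k) = k²
(T(6, 2)*D)*(-19) = (2²*54)*(-19) = (4*54)*(-19) = 216*(-19) = -4104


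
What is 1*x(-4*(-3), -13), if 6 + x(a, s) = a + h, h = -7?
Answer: -1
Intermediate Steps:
x(a, s) = -13 + a (x(a, s) = -6 + (a - 7) = -6 + (-7 + a) = -13 + a)
1*x(-4*(-3), -13) = 1*(-13 - 4*(-3)) = 1*(-13 + 12) = 1*(-1) = -1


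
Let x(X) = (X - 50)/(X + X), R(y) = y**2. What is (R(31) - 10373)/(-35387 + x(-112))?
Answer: 1054144/3963263 ≈ 0.26598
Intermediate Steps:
x(X) = (-50 + X)/(2*X) (x(X) = (-50 + X)/((2*X)) = (-50 + X)*(1/(2*X)) = (-50 + X)/(2*X))
(R(31) - 10373)/(-35387 + x(-112)) = (31**2 - 10373)/(-35387 + (1/2)*(-50 - 112)/(-112)) = (961 - 10373)/(-35387 + (1/2)*(-1/112)*(-162)) = -9412/(-35387 + 81/112) = -9412/(-3963263/112) = -9412*(-112/3963263) = 1054144/3963263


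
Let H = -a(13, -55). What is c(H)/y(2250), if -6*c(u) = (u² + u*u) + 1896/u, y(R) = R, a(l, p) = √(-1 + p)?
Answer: 28/3375 - 79*I*√14/15750 ≈ 0.0082963 - 0.018768*I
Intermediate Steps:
H = -2*I*√14 (H = -√(-1 - 55) = -√(-56) = -2*I*√14 ≈ -7.4833*I)
c(u) = -316/u - u²/3 (c(u) = -((u² + u*u) + 1896/u)/6 = -((u² + u²) + 1896/u)/6 = -(2*u² + 1896/u)/6 = -316/u - u²/3)
c(H)/y(2250) = ((-948 - (-2*I*√14)³)/(3*((-2*I*√14))))/2250 = ((I*√14/28)*(-948 - 112*I*√14)/3)*(1/2250) = (I*√14*(-948 - 112*I*√14)/84)*(1/2250) = I*√14*(-948 - 112*I*√14)/189000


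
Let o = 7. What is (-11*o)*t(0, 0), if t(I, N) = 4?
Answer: -308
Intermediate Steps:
(-11*o)*t(0, 0) = -11*7*4 = -77*4 = -308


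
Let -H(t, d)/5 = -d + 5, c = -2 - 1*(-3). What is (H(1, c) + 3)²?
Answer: 289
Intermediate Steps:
c = 1 (c = -2 + 3 = 1)
H(t, d) = -25 + 5*d (H(t, d) = -5*(-d + 5) = -5*(5 - d) = -25 + 5*d)
(H(1, c) + 3)² = ((-25 + 5*1) + 3)² = ((-25 + 5) + 3)² = (-20 + 3)² = (-17)² = 289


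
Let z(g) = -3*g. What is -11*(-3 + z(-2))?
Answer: -33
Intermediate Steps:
-11*(-3 + z(-2)) = -11*(-3 - 3*(-2)) = -11*(-3 + 6) = -11*3 = -33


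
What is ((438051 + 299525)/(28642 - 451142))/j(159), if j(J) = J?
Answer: -184394/16794375 ≈ -0.010980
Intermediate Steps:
((438051 + 299525)/(28642 - 451142))/j(159) = ((438051 + 299525)/(28642 - 451142))/159 = (737576/(-422500))*(1/159) = (737576*(-1/422500))*(1/159) = -184394/105625*1/159 = -184394/16794375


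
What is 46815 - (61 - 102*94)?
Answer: 56342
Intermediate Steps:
46815 - (61 - 102*94) = 46815 - (61 - 9588) = 46815 - 1*(-9527) = 46815 + 9527 = 56342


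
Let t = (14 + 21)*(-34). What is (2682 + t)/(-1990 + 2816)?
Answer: 746/413 ≈ 1.8063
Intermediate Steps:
t = -1190 (t = 35*(-34) = -1190)
(2682 + t)/(-1990 + 2816) = (2682 - 1190)/(-1990 + 2816) = 1492/826 = 1492*(1/826) = 746/413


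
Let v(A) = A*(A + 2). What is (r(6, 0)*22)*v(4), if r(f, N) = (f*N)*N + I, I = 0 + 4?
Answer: 2112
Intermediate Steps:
I = 4
r(f, N) = 4 + f*N² (r(f, N) = (f*N)*N + 4 = (N*f)*N + 4 = f*N² + 4 = 4 + f*N²)
v(A) = A*(2 + A)
(r(6, 0)*22)*v(4) = ((4 + 6*0²)*22)*(4*(2 + 4)) = ((4 + 6*0)*22)*(4*6) = ((4 + 0)*22)*24 = (4*22)*24 = 88*24 = 2112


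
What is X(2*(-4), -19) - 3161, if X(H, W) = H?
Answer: -3169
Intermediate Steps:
X(2*(-4), -19) - 3161 = 2*(-4) - 3161 = -8 - 3161 = -3169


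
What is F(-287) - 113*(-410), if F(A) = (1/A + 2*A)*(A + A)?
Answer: 375808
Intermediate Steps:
F(A) = 2*A*(1/A + 2*A) (F(A) = (1/A + 2*A)*(2*A) = 2*A*(1/A + 2*A))
F(-287) - 113*(-410) = (2 + 4*(-287)²) - 113*(-410) = (2 + 4*82369) - 1*(-46330) = (2 + 329476) + 46330 = 329478 + 46330 = 375808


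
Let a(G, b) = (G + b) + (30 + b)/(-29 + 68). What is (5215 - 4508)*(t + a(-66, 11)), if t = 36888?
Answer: 1015625296/39 ≈ 2.6042e+7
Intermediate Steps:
a(G, b) = 10/13 + G + 40*b/39 (a(G, b) = (G + b) + (30 + b)/39 = (G + b) + (30 + b)*(1/39) = (G + b) + (10/13 + b/39) = 10/13 + G + 40*b/39)
(5215 - 4508)*(t + a(-66, 11)) = (5215 - 4508)*(36888 + (10/13 - 66 + (40/39)*11)) = 707*(36888 + (10/13 - 66 + 440/39)) = 707*(36888 - 2104/39) = 707*(1436528/39) = 1015625296/39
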